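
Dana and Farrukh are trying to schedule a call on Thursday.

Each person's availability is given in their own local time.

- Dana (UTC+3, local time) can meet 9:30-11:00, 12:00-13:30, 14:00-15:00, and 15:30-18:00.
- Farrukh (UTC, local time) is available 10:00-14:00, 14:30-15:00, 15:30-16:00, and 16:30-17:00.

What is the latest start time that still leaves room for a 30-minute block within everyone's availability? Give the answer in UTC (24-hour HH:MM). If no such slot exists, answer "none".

14:30

Dana → UTC: 06:30–08:00, 09:00–10:30, 11:00–12:00, 12:30–15:00.
Farrukh → UTC: 10:00–14:00, 14:30–15:00, 15:30–16:00, 16:30–17:00.
Dana ∩ Farrukh: 10:00–10:30, 11:00–12:00, 12:30–14:00, 14:30–15:00.
Windows ≥ 30 min: 10:00–10:30, 11:00–12:00, 12:30–14:00, 14:30–15:00.
Latest start in the last window 14:30–15:00 is 15:00 − 30 min = 14:30.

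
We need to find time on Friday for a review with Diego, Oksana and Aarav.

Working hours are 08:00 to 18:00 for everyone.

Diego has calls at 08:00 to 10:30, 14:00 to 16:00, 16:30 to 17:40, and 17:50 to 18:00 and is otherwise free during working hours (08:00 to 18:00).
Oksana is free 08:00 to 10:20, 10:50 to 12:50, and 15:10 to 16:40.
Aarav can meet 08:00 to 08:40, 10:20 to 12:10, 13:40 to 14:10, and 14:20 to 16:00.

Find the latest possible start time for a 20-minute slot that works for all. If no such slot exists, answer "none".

11:50

Diego free within 08:00–18:00: 10:30–14:00, 16:00–16:30, 17:40–17:50.
Diego ∩ Oksana: 10:50–12:50, 16:00–16:30.
Diego ∩ Oksana ∩ Aarav: 10:50–12:10.
Windows ≥ 20 min: 10:50–12:10.
Latest start in the last window 10:50–12:10 is 12:10 − 20 min = 11:50.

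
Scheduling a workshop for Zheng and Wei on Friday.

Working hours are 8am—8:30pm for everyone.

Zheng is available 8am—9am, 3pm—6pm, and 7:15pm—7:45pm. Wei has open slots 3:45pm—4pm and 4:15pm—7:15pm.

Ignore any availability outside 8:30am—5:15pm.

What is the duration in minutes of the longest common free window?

60 minutes

Zheng ∩ Wei: 15:45–16:00, 16:15–18:00.
Restricted to 08:30–17:15: 15:45–16:00, 16:15–17:15.
Common window lengths: 15, 60 min; longest is 60.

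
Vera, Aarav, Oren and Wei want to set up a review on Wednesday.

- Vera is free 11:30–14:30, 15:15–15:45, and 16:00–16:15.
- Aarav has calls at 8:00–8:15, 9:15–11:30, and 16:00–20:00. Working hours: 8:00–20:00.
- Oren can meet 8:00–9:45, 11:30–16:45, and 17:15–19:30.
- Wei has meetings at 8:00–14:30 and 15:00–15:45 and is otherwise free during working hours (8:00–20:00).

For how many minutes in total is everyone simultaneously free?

0 minutes

Aarav free within 08:00–20:00: 08:15–09:15, 11:30–16:00.
Wei free within 08:00–20:00: 14:30–15:00, 15:45–20:00.
Vera ∩ Aarav: 11:30–14:30, 15:15–15:45.
Vera ∩ Aarav ∩ Oren: 11:30–14:30, 15:15–15:45.
Vera ∩ Aarav ∩ Oren ∩ Wei: (none).
Total common minutes: 0.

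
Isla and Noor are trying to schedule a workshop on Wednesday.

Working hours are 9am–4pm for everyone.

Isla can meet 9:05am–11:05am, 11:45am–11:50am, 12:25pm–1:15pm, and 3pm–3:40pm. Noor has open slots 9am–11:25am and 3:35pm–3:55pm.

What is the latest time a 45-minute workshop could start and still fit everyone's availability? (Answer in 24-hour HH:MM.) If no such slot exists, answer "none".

10:20

Isla ∩ Noor: 09:05–11:05, 15:35–15:40.
Windows ≥ 45 min: 09:05–11:05.
Latest start in the last window 09:05–11:05 is 11:05 − 45 min = 10:20.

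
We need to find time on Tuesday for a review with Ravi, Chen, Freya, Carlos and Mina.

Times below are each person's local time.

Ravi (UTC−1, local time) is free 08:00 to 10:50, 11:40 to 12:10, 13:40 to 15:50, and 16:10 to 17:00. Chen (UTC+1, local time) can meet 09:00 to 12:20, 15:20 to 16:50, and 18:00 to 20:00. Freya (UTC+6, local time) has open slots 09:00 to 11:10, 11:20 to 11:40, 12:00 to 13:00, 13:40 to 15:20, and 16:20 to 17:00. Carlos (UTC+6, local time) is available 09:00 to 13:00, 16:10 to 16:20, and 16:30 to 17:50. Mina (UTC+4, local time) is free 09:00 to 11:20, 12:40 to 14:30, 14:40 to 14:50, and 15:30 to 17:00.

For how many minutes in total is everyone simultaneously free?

10 minutes

Ravi → UTC: 09:00–11:50, 12:40–13:10, 14:40–16:50, 17:10–18:00.
Chen → UTC: 08:00–11:20, 14:20–15:50, 17:00–19:00.
Freya → UTC: 03:00–05:10, 05:20–05:40, 06:00–07:00, 07:40–09:20, 10:20–11:00.
Carlos → UTC: 03:00–07:00, 10:10–10:20, 10:30–11:50.
Mina → UTC: 05:00–07:20, 08:40–10:30, 10:40–10:50, 11:30–13:00.
Ravi ∩ Chen: 09:00–11:20, 14:40–15:50, 17:10–18:00.
Ravi ∩ Chen ∩ Freya: 09:00–09:20, 10:20–11:00.
Ravi ∩ Chen ∩ Freya ∩ Carlos: 10:30–11:00.
Ravi ∩ Chen ∩ Freya ∩ Carlos ∩ Mina: 10:40–10:50.
Total common minutes: 10.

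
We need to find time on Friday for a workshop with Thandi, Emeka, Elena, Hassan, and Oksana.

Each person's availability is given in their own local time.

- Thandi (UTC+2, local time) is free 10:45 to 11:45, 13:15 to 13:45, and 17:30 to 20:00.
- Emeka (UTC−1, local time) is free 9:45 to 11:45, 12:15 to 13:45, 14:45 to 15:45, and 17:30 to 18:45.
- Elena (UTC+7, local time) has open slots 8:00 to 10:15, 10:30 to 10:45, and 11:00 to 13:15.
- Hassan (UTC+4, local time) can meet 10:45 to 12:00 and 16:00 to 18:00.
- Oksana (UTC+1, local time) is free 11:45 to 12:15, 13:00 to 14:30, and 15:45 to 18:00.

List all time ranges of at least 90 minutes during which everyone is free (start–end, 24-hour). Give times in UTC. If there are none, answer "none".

Thandi → UTC: 08:45–09:45, 11:15–11:45, 15:30–18:00.
Emeka → UTC: 10:45–12:45, 13:15–14:45, 15:45–16:45, 18:30–19:45.
Elena → UTC: 01:00–03:15, 03:30–03:45, 04:00–06:15.
Hassan → UTC: 06:45–08:00, 12:00–14:00.
Oksana → UTC: 10:45–11:15, 12:00–13:30, 14:45–17:00.
Thandi ∩ Emeka: 11:15–11:45, 15:45–16:45.
Thandi ∩ Emeka ∩ Elena: (none).
Thandi ∩ Emeka ∩ Elena ∩ Hassan: (none).
Thandi ∩ Emeka ∩ Elena ∩ Hassan ∩ Oksana: (none).
Windows ≥ 90 min: (none).

none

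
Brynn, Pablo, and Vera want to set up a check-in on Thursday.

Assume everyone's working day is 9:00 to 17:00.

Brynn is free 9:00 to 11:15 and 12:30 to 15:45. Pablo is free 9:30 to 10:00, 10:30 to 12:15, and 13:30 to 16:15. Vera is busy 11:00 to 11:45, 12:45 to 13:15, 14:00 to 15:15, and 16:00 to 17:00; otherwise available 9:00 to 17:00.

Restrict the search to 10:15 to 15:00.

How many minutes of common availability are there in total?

Vera free within 09:00–17:00: 09:00–11:00, 11:45–12:45, 13:15–14:00, 15:15–16:00.
Brynn ∩ Pablo: 09:30–10:00, 10:30–11:15, 13:30–15:45.
Brynn ∩ Pablo ∩ Vera: 09:30–10:00, 10:30–11:00, 13:30–14:00, 15:15–15:45.
Restricted to 10:15–15:00: 10:30–11:00, 13:30–14:00.
Total common minutes: 30 + 30 = 60.

60 minutes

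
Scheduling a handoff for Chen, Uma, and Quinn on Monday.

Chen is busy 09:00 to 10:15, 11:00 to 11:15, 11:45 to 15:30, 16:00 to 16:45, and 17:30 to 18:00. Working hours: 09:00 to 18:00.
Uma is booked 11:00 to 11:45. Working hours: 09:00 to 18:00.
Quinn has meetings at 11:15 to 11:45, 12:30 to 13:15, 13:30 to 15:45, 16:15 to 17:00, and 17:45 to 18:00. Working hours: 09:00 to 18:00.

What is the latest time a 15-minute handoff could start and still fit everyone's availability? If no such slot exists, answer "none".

Chen free within 09:00–18:00: 10:15–11:00, 11:15–11:45, 15:30–16:00, 16:45–17:30.
Uma free within 09:00–18:00: 09:00–11:00, 11:45–18:00.
Quinn free within 09:00–18:00: 09:00–11:15, 11:45–12:30, 13:15–13:30, 15:45–16:15, 17:00–17:45.
Chen ∩ Uma: 10:15–11:00, 15:30–16:00, 16:45–17:30.
Chen ∩ Uma ∩ Quinn: 10:15–11:00, 15:45–16:00, 17:00–17:30.
Windows ≥ 15 min: 10:15–11:00, 15:45–16:00, 17:00–17:30.
Latest start in the last window 17:00–17:30 is 17:30 − 15 min = 17:15.

17:15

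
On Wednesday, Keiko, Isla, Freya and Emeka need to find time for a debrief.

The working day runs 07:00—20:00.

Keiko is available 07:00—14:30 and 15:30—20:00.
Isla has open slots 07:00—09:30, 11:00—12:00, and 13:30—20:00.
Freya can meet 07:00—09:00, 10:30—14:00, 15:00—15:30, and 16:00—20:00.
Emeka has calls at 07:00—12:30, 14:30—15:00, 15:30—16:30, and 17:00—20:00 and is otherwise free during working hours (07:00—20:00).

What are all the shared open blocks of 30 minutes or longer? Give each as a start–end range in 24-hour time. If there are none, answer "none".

13:30–14:00, 16:30–17:00

Emeka free within 07:00–20:00: 12:30–14:30, 15:00–15:30, 16:30–17:00.
Keiko ∩ Isla: 07:00–09:30, 11:00–12:00, 13:30–14:30, 15:30–20:00.
Keiko ∩ Isla ∩ Freya: 07:00–09:00, 11:00–12:00, 13:30–14:00, 16:00–20:00.
Keiko ∩ Isla ∩ Freya ∩ Emeka: 13:30–14:00, 16:30–17:00.
Windows ≥ 30 min: 13:30–14:00, 16:30–17:00.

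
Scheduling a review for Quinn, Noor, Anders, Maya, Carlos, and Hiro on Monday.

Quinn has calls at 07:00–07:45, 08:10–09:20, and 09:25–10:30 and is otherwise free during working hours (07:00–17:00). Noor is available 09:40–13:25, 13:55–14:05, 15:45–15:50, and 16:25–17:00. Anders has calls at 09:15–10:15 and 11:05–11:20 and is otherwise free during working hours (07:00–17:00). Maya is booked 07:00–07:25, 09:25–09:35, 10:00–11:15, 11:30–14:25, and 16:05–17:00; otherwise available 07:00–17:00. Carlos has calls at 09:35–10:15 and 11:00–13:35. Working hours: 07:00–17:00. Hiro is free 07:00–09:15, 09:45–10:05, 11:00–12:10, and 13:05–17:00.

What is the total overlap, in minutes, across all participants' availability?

Quinn free within 07:00–17:00: 07:45–08:10, 09:20–09:25, 10:30–17:00.
Anders free within 07:00–17:00: 07:00–09:15, 10:15–11:05, 11:20–17:00.
Maya free within 07:00–17:00: 07:25–09:25, 09:35–10:00, 11:15–11:30, 14:25–16:05.
Carlos free within 07:00–17:00: 07:00–09:35, 10:15–11:00, 13:35–17:00.
Quinn ∩ Noor: 10:30–13:25, 13:55–14:05, 15:45–15:50, 16:25–17:00.
Quinn ∩ Noor ∩ Anders: 10:30–11:05, 11:20–13:25, 13:55–14:05, 15:45–15:50, 16:25–17:00.
Quinn ∩ Noor ∩ Anders ∩ Maya: 11:20–11:30, 15:45–15:50.
Quinn ∩ Noor ∩ Anders ∩ Maya ∩ Carlos: 15:45–15:50.
Quinn ∩ Noor ∩ Anders ∩ Maya ∩ Carlos ∩ Hiro: 15:45–15:50.
Total common minutes: 5.

5 minutes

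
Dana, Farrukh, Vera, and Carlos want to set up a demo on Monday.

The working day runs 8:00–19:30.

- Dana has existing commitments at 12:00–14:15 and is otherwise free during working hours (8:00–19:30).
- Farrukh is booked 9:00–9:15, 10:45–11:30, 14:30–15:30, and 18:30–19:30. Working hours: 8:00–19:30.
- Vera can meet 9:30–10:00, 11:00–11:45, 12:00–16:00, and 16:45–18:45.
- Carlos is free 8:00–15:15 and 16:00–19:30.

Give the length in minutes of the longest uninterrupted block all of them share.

105 minutes

Dana free within 08:00–19:30: 08:00–12:00, 14:15–19:30.
Farrukh free within 08:00–19:30: 08:00–09:00, 09:15–10:45, 11:30–14:30, 15:30–18:30.
Dana ∩ Farrukh: 08:00–09:00, 09:15–10:45, 11:30–12:00, 14:15–14:30, 15:30–18:30.
Dana ∩ Farrukh ∩ Vera: 09:30–10:00, 11:30–11:45, 14:15–14:30, 15:30–16:00, 16:45–18:30.
Dana ∩ Farrukh ∩ Vera ∩ Carlos: 09:30–10:00, 11:30–11:45, 14:15–14:30, 16:45–18:30.
Common window lengths: 30, 15, 15, 105 min; longest is 105.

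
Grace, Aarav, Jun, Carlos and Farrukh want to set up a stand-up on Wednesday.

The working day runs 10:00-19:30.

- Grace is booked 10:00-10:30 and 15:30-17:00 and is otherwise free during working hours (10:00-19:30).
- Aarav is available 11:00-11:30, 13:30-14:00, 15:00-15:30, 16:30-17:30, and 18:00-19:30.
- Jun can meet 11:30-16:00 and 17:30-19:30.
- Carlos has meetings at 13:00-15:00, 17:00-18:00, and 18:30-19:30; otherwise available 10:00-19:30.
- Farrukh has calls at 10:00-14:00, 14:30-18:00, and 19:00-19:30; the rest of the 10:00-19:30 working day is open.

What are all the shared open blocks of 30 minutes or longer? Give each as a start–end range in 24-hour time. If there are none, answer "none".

Grace free within 10:00–19:30: 10:30–15:30, 17:00–19:30.
Carlos free within 10:00–19:30: 10:00–13:00, 15:00–17:00, 18:00–18:30.
Farrukh free within 10:00–19:30: 14:00–14:30, 18:00–19:00.
Grace ∩ Aarav: 11:00–11:30, 13:30–14:00, 15:00–15:30, 17:00–17:30, 18:00–19:30.
Grace ∩ Aarav ∩ Jun: 13:30–14:00, 15:00–15:30, 18:00–19:30.
Grace ∩ Aarav ∩ Jun ∩ Carlos: 15:00–15:30, 18:00–18:30.
Grace ∩ Aarav ∩ Jun ∩ Carlos ∩ Farrukh: 18:00–18:30.
Windows ≥ 30 min: 18:00–18:30.

18:00–18:30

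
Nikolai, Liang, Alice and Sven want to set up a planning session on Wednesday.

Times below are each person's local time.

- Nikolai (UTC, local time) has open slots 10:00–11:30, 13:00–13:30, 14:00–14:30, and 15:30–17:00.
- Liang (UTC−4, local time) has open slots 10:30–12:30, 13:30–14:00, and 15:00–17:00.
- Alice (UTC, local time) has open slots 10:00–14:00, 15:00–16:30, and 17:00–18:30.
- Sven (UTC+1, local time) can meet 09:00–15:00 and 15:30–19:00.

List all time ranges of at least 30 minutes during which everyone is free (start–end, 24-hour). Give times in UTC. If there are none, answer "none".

Nikolai → UTC: 10:00–11:30, 13:00–13:30, 14:00–14:30, 15:30–17:00.
Liang → UTC: 14:30–16:30, 17:30–18:00, 19:00–21:00.
Alice → UTC: 10:00–14:00, 15:00–16:30, 17:00–18:30.
Sven → UTC: 08:00–14:00, 14:30–18:00.
Nikolai ∩ Liang: 15:30–16:30.
Nikolai ∩ Liang ∩ Alice: 15:30–16:30.
Nikolai ∩ Liang ∩ Alice ∩ Sven: 15:30–16:30.
Windows ≥ 30 min: 15:30–16:30.

15:30–16:30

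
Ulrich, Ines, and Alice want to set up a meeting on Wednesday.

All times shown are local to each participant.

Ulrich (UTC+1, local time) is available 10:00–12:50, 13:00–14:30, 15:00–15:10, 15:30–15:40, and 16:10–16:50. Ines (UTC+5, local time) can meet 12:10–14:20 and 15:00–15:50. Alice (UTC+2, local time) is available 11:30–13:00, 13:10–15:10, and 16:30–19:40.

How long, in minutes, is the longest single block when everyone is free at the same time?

Ulrich → UTC: 09:00–11:50, 12:00–13:30, 14:00–14:10, 14:30–14:40, 15:10–15:50.
Ines → UTC: 07:10–09:20, 10:00–10:50.
Alice → UTC: 09:30–11:00, 11:10–13:10, 14:30–17:40.
Ulrich ∩ Ines: 09:00–09:20, 10:00–10:50.
Ulrich ∩ Ines ∩ Alice: 10:00–10:50.
Single common window of 50 minutes.

50 minutes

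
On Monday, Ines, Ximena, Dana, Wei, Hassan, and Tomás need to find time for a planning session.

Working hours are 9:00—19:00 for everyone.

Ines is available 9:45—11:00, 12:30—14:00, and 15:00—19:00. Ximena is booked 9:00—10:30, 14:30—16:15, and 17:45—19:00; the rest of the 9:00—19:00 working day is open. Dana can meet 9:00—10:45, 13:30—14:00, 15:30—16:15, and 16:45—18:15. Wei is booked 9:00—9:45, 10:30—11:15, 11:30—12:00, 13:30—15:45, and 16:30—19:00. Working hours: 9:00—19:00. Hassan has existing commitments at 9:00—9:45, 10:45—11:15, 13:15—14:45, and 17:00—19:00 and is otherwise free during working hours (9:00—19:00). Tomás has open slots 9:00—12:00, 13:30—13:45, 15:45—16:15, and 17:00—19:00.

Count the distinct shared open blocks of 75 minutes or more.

0

Ximena free within 09:00–19:00: 10:30–14:30, 16:15–17:45.
Wei free within 09:00–19:00: 09:45–10:30, 11:15–11:30, 12:00–13:30, 15:45–16:30.
Hassan free within 09:00–19:00: 09:45–10:45, 11:15–13:15, 14:45–17:00.
Ines ∩ Ximena: 10:30–11:00, 12:30–14:00, 16:15–17:45.
Ines ∩ Ximena ∩ Dana: 10:30–10:45, 13:30–14:00, 16:45–17:45.
Ines ∩ Ximena ∩ Dana ∩ Wei: (none).
Ines ∩ Ximena ∩ Dana ∩ Wei ∩ Hassan: (none).
Ines ∩ Ximena ∩ Dana ∩ Wei ∩ Hassan ∩ Tomás: (none).
Windows ≥ 75 min: (none).
That's 0 windows.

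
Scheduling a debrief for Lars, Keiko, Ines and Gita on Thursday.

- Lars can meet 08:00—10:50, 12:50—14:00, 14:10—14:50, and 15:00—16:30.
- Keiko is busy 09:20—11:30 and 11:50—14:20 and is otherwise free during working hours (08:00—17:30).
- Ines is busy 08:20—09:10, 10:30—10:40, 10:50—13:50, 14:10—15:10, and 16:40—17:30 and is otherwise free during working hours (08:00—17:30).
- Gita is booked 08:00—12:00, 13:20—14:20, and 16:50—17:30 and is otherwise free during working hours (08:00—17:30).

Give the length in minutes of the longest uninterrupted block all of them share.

80 minutes

Keiko free within 08:00–17:30: 08:00–09:20, 11:30–11:50, 14:20–17:30.
Ines free within 08:00–17:30: 08:00–08:20, 09:10–10:30, 10:40–10:50, 13:50–14:10, 15:10–16:40.
Gita free within 08:00–17:30: 12:00–13:20, 14:20–16:50.
Lars ∩ Keiko: 08:00–09:20, 14:20–14:50, 15:00–16:30.
Lars ∩ Keiko ∩ Ines: 08:00–08:20, 09:10–09:20, 15:10–16:30.
Lars ∩ Keiko ∩ Ines ∩ Gita: 15:10–16:30.
Single common window of 80 minutes.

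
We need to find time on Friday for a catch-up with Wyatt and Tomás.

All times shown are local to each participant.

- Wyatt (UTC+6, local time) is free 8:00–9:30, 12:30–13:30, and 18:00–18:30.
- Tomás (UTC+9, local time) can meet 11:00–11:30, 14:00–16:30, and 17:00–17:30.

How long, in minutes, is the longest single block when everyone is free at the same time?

Wyatt → UTC: 02:00–03:30, 06:30–07:30, 12:00–12:30.
Tomás → UTC: 02:00–02:30, 05:00–07:30, 08:00–08:30.
Wyatt ∩ Tomás: 02:00–02:30, 06:30–07:30.
Common window lengths: 30, 60 min; longest is 60.

60 minutes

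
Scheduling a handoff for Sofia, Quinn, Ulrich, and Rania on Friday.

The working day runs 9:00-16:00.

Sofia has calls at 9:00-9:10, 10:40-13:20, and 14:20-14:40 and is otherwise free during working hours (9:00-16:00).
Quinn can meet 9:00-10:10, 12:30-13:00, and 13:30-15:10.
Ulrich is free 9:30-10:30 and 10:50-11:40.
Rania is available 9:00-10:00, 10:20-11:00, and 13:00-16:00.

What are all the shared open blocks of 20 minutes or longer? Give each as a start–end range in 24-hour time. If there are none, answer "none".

09:30–10:00

Sofia free within 09:00–16:00: 09:10–10:40, 13:20–14:20, 14:40–16:00.
Sofia ∩ Quinn: 09:10–10:10, 13:30–14:20, 14:40–15:10.
Sofia ∩ Quinn ∩ Ulrich: 09:30–10:10.
Sofia ∩ Quinn ∩ Ulrich ∩ Rania: 09:30–10:00.
Windows ≥ 20 min: 09:30–10:00.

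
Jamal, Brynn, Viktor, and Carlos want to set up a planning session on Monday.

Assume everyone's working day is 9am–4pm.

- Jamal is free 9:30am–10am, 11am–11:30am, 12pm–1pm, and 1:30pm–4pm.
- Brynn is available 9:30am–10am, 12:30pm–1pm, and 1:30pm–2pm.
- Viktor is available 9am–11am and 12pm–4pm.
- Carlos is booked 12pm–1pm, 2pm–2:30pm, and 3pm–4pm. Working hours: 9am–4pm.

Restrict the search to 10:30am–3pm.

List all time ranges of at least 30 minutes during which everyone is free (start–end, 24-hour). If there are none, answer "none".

13:30–14:00

Carlos free within 09:00–16:00: 09:00–12:00, 13:00–14:00, 14:30–15:00.
Jamal ∩ Brynn: 09:30–10:00, 12:30–13:00, 13:30–14:00.
Jamal ∩ Brynn ∩ Viktor: 09:30–10:00, 12:30–13:00, 13:30–14:00.
Jamal ∩ Brynn ∩ Viktor ∩ Carlos: 09:30–10:00, 13:30–14:00.
Restricted to 10:30–15:00: 13:30–14:00.
Windows ≥ 30 min: 13:30–14:00.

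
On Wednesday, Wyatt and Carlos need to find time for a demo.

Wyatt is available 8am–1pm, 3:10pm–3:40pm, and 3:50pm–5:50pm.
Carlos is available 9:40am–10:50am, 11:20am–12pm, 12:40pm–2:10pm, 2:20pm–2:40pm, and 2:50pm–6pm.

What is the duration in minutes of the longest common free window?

120 minutes

Wyatt ∩ Carlos: 09:40–10:50, 11:20–12:00, 12:40–13:00, 15:10–15:40, 15:50–17:50.
Common window lengths: 70, 40, 20, 30, 120 min; longest is 120.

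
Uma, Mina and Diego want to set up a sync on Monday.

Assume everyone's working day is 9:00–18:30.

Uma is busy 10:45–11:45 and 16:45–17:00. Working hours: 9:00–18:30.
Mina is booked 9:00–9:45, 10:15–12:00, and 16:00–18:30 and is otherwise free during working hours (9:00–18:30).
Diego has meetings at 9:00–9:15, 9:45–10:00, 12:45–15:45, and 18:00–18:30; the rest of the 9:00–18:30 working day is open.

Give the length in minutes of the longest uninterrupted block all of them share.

45 minutes

Uma free within 09:00–18:30: 09:00–10:45, 11:45–16:45, 17:00–18:30.
Mina free within 09:00–18:30: 09:45–10:15, 12:00–16:00.
Diego free within 09:00–18:30: 09:15–09:45, 10:00–12:45, 15:45–18:00.
Uma ∩ Mina: 09:45–10:15, 12:00–16:00.
Uma ∩ Mina ∩ Diego: 10:00–10:15, 12:00–12:45, 15:45–16:00.
Common window lengths: 15, 45, 15 min; longest is 45.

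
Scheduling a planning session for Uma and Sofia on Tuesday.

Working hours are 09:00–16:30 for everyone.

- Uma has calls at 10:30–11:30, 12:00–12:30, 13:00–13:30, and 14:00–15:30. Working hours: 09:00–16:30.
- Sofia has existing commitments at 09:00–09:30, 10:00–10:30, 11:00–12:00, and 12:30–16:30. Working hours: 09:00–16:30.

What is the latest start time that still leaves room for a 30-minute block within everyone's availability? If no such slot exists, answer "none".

Uma free within 09:00–16:30: 09:00–10:30, 11:30–12:00, 12:30–13:00, 13:30–14:00, 15:30–16:30.
Sofia free within 09:00–16:30: 09:30–10:00, 10:30–11:00, 12:00–12:30.
Uma ∩ Sofia: 09:30–10:00.
Windows ≥ 30 min: 09:30–10:00.
Latest start in the last window 09:30–10:00 is 10:00 − 30 min = 09:30.

09:30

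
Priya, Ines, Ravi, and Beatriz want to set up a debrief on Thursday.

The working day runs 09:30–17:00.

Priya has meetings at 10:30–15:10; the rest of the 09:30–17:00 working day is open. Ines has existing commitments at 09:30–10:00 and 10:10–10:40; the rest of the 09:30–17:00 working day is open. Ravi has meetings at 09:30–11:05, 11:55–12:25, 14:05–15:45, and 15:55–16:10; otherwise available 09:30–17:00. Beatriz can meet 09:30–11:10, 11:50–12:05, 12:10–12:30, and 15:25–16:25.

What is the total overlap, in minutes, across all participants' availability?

Priya free within 09:30–17:00: 09:30–10:30, 15:10–17:00.
Ines free within 09:30–17:00: 10:00–10:10, 10:40–17:00.
Ravi free within 09:30–17:00: 11:05–11:55, 12:25–14:05, 15:45–15:55, 16:10–17:00.
Priya ∩ Ines: 10:00–10:10, 15:10–17:00.
Priya ∩ Ines ∩ Ravi: 15:45–15:55, 16:10–17:00.
Priya ∩ Ines ∩ Ravi ∩ Beatriz: 15:45–15:55, 16:10–16:25.
Total common minutes: 10 + 15 = 25.

25 minutes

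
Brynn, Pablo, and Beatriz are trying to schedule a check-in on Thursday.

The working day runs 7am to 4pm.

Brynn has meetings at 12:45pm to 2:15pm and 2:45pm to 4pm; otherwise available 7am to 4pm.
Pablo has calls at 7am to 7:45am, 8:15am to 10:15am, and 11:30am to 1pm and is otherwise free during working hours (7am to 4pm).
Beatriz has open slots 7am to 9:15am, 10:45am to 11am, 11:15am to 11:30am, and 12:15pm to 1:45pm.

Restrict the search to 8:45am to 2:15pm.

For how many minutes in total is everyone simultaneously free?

Brynn free within 07:00–16:00: 07:00–12:45, 14:15–14:45.
Pablo free within 07:00–16:00: 07:45–08:15, 10:15–11:30, 13:00–16:00.
Brynn ∩ Pablo: 07:45–08:15, 10:15–11:30, 14:15–14:45.
Brynn ∩ Pablo ∩ Beatriz: 07:45–08:15, 10:45–11:00, 11:15–11:30.
Restricted to 08:45–14:15: 10:45–11:00, 11:15–11:30.
Total common minutes: 15 + 15 = 30.

30 minutes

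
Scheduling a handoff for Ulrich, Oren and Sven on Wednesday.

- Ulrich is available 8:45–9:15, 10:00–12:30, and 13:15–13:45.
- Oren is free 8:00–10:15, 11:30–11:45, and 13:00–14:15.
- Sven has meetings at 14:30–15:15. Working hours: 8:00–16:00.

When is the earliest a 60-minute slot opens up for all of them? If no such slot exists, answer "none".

Sven free within 08:00–16:00: 08:00–14:30, 15:15–16:00.
Ulrich ∩ Oren: 08:45–09:15, 10:00–10:15, 11:30–11:45, 13:15–13:45.
Ulrich ∩ Oren ∩ Sven: 08:45–09:15, 10:00–10:15, 11:30–11:45, 13:15–13:45.
Windows ≥ 60 min: (none).

none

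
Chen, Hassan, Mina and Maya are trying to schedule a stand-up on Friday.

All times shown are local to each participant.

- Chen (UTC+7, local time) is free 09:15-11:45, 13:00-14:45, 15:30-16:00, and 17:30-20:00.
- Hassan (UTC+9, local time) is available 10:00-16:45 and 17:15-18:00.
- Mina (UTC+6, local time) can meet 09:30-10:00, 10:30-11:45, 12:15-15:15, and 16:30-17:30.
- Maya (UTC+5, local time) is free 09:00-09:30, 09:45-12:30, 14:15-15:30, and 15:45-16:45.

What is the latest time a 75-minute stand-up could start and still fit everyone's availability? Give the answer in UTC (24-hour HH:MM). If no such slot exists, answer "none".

Chen → UTC: 02:15–04:45, 06:00–07:45, 08:30–09:00, 10:30–13:00.
Hassan → UTC: 01:00–07:45, 08:15–09:00.
Mina → UTC: 03:30–04:00, 04:30–05:45, 06:15–09:15, 10:30–11:30.
Maya → UTC: 04:00–04:30, 04:45–07:30, 09:15–10:30, 10:45–11:45.
Chen ∩ Hassan: 02:15–04:45, 06:00–07:45, 08:30–09:00.
Chen ∩ Hassan ∩ Mina: 03:30–04:00, 04:30–04:45, 06:15–07:45, 08:30–09:00.
Chen ∩ Hassan ∩ Mina ∩ Maya: 06:15–07:30.
Windows ≥ 75 min: 06:15–07:30.
Latest start in the last window 06:15–07:30 is 07:30 − 75 min = 06:15.

06:15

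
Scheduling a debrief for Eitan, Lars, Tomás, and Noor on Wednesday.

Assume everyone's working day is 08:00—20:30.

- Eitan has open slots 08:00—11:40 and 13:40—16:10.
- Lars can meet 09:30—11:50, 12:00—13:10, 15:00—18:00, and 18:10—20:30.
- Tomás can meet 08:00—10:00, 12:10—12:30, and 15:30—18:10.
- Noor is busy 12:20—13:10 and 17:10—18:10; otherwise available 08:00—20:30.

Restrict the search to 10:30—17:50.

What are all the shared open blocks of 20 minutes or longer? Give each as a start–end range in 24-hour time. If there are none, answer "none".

Noor free within 08:00–20:30: 08:00–12:20, 13:10–17:10, 18:10–20:30.
Eitan ∩ Lars: 09:30–11:40, 15:00–16:10.
Eitan ∩ Lars ∩ Tomás: 09:30–10:00, 15:30–16:10.
Eitan ∩ Lars ∩ Tomás ∩ Noor: 09:30–10:00, 15:30–16:10.
Restricted to 10:30–17:50: 15:30–16:10.
Windows ≥ 20 min: 15:30–16:10.

15:30–16:10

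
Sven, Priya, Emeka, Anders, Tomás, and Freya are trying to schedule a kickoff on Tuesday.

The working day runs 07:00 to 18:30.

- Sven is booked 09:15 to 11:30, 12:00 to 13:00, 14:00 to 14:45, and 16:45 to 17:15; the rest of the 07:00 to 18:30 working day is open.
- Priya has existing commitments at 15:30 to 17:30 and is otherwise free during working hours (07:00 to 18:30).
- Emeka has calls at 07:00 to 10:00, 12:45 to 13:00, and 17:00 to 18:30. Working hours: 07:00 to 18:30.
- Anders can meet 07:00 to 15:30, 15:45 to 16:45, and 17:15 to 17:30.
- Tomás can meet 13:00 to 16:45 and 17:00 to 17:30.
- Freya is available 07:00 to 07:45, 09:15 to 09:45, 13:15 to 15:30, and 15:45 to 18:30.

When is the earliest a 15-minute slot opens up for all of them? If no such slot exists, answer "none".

13:15

Sven free within 07:00–18:30: 07:00–09:15, 11:30–12:00, 13:00–14:00, 14:45–16:45, 17:15–18:30.
Priya free within 07:00–18:30: 07:00–15:30, 17:30–18:30.
Emeka free within 07:00–18:30: 10:00–12:45, 13:00–17:00.
Sven ∩ Priya: 07:00–09:15, 11:30–12:00, 13:00–14:00, 14:45–15:30, 17:30–18:30.
Sven ∩ Priya ∩ Emeka: 11:30–12:00, 13:00–14:00, 14:45–15:30.
Sven ∩ Priya ∩ Emeka ∩ Anders: 11:30–12:00, 13:00–14:00, 14:45–15:30.
Sven ∩ Priya ∩ Emeka ∩ Anders ∩ Tomás: 13:00–14:00, 14:45–15:30.
Sven ∩ Priya ∩ Emeka ∩ Anders ∩ Tomás ∩ Freya: 13:15–14:00, 14:45–15:30.
Windows ≥ 15 min: 13:15–14:00, 14:45–15:30.
Earliest such window starts at 13:15.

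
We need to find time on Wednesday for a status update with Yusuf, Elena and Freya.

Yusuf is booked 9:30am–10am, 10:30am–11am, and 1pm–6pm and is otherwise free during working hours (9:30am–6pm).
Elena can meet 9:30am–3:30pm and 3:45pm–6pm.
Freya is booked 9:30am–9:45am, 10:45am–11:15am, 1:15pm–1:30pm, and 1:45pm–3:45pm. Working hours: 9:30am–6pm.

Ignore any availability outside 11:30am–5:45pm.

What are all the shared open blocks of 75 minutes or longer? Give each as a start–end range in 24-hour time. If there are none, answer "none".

11:30–13:00

Yusuf free within 09:30–18:00: 10:00–10:30, 11:00–13:00.
Freya free within 09:30–18:00: 09:45–10:45, 11:15–13:15, 13:30–13:45, 15:45–18:00.
Yusuf ∩ Elena: 10:00–10:30, 11:00–13:00.
Yusuf ∩ Elena ∩ Freya: 10:00–10:30, 11:15–13:00.
Restricted to 11:30–17:45: 11:30–13:00.
Windows ≥ 75 min: 11:30–13:00.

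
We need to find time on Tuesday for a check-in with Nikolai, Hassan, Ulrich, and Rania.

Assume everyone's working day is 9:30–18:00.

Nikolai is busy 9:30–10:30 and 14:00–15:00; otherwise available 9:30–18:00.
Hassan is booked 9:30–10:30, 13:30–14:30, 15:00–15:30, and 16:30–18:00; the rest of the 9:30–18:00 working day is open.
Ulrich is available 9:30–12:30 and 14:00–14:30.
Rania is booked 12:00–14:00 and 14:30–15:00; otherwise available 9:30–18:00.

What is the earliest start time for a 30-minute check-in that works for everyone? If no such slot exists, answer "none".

Nikolai free within 09:30–18:00: 10:30–14:00, 15:00–18:00.
Hassan free within 09:30–18:00: 10:30–13:30, 14:30–15:00, 15:30–16:30.
Rania free within 09:30–18:00: 09:30–12:00, 14:00–14:30, 15:00–18:00.
Nikolai ∩ Hassan: 10:30–13:30, 15:30–16:30.
Nikolai ∩ Hassan ∩ Ulrich: 10:30–12:30.
Nikolai ∩ Hassan ∩ Ulrich ∩ Rania: 10:30–12:00.
Windows ≥ 30 min: 10:30–12:00.
Earliest such window starts at 10:30.

10:30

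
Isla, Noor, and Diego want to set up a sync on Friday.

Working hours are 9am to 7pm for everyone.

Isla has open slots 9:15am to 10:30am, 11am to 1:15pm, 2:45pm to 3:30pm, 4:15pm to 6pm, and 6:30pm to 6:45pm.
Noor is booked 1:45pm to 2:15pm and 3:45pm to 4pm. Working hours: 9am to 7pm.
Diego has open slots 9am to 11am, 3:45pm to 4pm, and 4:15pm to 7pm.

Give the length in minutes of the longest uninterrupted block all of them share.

Noor free within 09:00–19:00: 09:00–13:45, 14:15–15:45, 16:00–19:00.
Isla ∩ Noor: 09:15–10:30, 11:00–13:15, 14:45–15:30, 16:15–18:00, 18:30–18:45.
Isla ∩ Noor ∩ Diego: 09:15–10:30, 16:15–18:00, 18:30–18:45.
Common window lengths: 75, 105, 15 min; longest is 105.

105 minutes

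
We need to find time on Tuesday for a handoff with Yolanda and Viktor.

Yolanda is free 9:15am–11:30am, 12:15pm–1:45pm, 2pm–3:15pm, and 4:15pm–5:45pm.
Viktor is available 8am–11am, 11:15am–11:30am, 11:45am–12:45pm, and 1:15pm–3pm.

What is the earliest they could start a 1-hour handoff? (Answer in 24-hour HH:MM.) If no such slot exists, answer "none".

09:15

Yolanda ∩ Viktor: 09:15–11:00, 11:15–11:30, 12:15–12:45, 13:15–13:45, 14:00–15:00.
Windows ≥ 60 min: 09:15–11:00, 14:00–15:00.
Earliest such window starts at 09:15.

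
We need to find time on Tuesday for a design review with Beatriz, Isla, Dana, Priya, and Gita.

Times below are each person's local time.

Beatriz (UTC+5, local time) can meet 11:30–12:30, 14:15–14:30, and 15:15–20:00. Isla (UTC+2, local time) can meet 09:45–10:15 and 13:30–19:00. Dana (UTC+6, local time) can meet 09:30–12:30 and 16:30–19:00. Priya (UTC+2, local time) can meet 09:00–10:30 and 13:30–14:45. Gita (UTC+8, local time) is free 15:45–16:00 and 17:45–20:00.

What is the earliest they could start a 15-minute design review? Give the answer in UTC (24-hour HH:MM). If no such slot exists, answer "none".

Beatriz → UTC: 06:30–07:30, 09:15–09:30, 10:15–15:00.
Isla → UTC: 07:45–08:15, 11:30–17:00.
Dana → UTC: 03:30–06:30, 10:30–13:00.
Priya → UTC: 07:00–08:30, 11:30–12:45.
Gita → UTC: 07:45–08:00, 09:45–12:00.
Beatriz ∩ Isla: 11:30–15:00.
Beatriz ∩ Isla ∩ Dana: 11:30–13:00.
Beatriz ∩ Isla ∩ Dana ∩ Priya: 11:30–12:45.
Beatriz ∩ Isla ∩ Dana ∩ Priya ∩ Gita: 11:30–12:00.
Windows ≥ 15 min: 11:30–12:00.
Earliest such window starts at 11:30.

11:30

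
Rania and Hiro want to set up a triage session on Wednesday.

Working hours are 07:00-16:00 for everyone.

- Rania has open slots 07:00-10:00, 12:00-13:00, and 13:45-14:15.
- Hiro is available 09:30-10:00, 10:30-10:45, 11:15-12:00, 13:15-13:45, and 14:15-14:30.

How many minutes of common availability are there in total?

30 minutes

Rania ∩ Hiro: 09:30–10:00.
Total common minutes: 30.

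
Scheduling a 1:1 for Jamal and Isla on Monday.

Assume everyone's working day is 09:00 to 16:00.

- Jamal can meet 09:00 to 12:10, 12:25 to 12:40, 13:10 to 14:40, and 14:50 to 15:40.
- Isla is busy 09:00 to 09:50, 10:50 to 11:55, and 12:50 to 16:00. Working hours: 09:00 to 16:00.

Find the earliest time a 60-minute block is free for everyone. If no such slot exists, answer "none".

Isla free within 09:00–16:00: 09:50–10:50, 11:55–12:50.
Jamal ∩ Isla: 09:50–10:50, 11:55–12:10, 12:25–12:40.
Windows ≥ 60 min: 09:50–10:50.
Earliest such window starts at 09:50.

09:50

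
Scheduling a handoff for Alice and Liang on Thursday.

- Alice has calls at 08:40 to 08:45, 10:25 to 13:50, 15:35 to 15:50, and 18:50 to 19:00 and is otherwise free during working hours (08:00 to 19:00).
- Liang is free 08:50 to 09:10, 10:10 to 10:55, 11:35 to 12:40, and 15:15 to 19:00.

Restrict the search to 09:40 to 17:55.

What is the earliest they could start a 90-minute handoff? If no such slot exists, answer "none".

Alice free within 08:00–19:00: 08:00–08:40, 08:45–10:25, 13:50–15:35, 15:50–18:50.
Alice ∩ Liang: 08:50–09:10, 10:10–10:25, 15:15–15:35, 15:50–18:50.
Restricted to 09:40–17:55: 10:10–10:25, 15:15–15:35, 15:50–17:55.
Windows ≥ 90 min: 15:50–17:55.
Earliest such window starts at 15:50.

15:50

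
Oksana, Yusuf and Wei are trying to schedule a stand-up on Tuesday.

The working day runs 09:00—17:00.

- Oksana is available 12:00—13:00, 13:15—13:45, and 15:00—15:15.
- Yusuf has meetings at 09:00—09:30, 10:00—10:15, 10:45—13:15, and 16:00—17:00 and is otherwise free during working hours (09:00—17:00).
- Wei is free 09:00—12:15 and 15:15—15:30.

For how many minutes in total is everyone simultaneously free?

Yusuf free within 09:00–17:00: 09:30–10:00, 10:15–10:45, 13:15–16:00.
Oksana ∩ Yusuf: 13:15–13:45, 15:00–15:15.
Oksana ∩ Yusuf ∩ Wei: (none).
Total common minutes: 0.

0 minutes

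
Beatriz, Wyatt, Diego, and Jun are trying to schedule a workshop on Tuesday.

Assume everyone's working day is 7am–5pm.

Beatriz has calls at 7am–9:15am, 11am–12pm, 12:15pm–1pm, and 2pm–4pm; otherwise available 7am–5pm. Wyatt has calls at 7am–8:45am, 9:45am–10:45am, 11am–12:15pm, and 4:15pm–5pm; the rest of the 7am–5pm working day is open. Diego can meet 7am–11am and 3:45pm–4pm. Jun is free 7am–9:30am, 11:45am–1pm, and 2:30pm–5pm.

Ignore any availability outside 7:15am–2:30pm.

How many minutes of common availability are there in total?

Beatriz free within 07:00–17:00: 09:15–11:00, 12:00–12:15, 13:00–14:00, 16:00–17:00.
Wyatt free within 07:00–17:00: 08:45–09:45, 10:45–11:00, 12:15–16:15.
Beatriz ∩ Wyatt: 09:15–09:45, 10:45–11:00, 13:00–14:00, 16:00–16:15.
Beatriz ∩ Wyatt ∩ Diego: 09:15–09:45, 10:45–11:00.
Beatriz ∩ Wyatt ∩ Diego ∩ Jun: 09:15–09:30.
Restricted to 07:15–14:30: 09:15–09:30.
Total common minutes: 15.

15 minutes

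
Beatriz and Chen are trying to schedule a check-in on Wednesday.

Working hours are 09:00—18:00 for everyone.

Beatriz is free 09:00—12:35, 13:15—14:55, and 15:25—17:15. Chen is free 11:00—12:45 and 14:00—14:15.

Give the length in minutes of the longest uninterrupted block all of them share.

95 minutes

Beatriz ∩ Chen: 11:00–12:35, 14:00–14:15.
Common window lengths: 95, 15 min; longest is 95.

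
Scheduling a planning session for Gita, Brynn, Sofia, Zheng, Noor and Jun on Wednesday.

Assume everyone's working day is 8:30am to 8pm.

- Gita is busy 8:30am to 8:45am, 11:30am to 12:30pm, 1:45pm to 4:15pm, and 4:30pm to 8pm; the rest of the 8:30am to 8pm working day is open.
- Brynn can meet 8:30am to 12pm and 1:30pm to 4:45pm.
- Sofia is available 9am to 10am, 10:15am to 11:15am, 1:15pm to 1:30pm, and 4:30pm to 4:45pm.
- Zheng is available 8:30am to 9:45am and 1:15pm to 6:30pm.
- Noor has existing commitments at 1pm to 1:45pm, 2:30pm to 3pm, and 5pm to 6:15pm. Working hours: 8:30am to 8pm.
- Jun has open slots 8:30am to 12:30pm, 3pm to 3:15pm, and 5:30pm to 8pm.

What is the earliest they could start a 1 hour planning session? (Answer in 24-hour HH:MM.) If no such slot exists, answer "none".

none

Gita free within 08:30–20:00: 08:45–11:30, 12:30–13:45, 16:15–16:30.
Noor free within 08:30–20:00: 08:30–13:00, 13:45–14:30, 15:00–17:00, 18:15–20:00.
Gita ∩ Brynn: 08:45–11:30, 13:30–13:45, 16:15–16:30.
Gita ∩ Brynn ∩ Sofia: 09:00–10:00, 10:15–11:15.
Gita ∩ Brynn ∩ Sofia ∩ Zheng: 09:00–09:45.
Gita ∩ Brynn ∩ Sofia ∩ Zheng ∩ Noor: 09:00–09:45.
Gita ∩ Brynn ∩ Sofia ∩ Zheng ∩ Noor ∩ Jun: 09:00–09:45.
Windows ≥ 60 min: (none).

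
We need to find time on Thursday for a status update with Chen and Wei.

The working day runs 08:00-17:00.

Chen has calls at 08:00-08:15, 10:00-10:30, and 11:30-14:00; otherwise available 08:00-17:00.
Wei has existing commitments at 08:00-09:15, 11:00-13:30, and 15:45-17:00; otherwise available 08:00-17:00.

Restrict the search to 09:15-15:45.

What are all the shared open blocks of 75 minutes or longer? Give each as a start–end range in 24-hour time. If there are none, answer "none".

14:00–15:45

Chen free within 08:00–17:00: 08:15–10:00, 10:30–11:30, 14:00–17:00.
Wei free within 08:00–17:00: 09:15–11:00, 13:30–15:45.
Chen ∩ Wei: 09:15–10:00, 10:30–11:00, 14:00–15:45.
Restricted to 09:15–15:45: 09:15–10:00, 10:30–11:00, 14:00–15:45.
Windows ≥ 75 min: 14:00–15:45.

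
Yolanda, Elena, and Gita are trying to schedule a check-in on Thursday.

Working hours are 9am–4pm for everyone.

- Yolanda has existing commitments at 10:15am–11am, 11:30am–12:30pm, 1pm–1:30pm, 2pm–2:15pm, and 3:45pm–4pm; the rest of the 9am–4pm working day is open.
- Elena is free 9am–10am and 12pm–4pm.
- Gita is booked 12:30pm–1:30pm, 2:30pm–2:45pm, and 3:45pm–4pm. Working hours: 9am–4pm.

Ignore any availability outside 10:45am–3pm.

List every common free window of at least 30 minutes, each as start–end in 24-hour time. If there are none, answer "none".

Yolanda free within 09:00–16:00: 09:00–10:15, 11:00–11:30, 12:30–13:00, 13:30–14:00, 14:15–15:45.
Gita free within 09:00–16:00: 09:00–12:30, 13:30–14:30, 14:45–15:45.
Yolanda ∩ Elena: 09:00–10:00, 12:30–13:00, 13:30–14:00, 14:15–15:45.
Yolanda ∩ Elena ∩ Gita: 09:00–10:00, 13:30–14:00, 14:15–14:30, 14:45–15:45.
Restricted to 10:45–15:00: 13:30–14:00, 14:15–14:30, 14:45–15:00.
Windows ≥ 30 min: 13:30–14:00.

13:30–14:00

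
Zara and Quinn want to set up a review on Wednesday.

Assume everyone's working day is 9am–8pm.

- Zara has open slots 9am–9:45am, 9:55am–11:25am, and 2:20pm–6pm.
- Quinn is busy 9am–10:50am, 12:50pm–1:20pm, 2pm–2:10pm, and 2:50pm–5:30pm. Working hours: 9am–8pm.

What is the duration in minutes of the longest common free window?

Quinn free within 09:00–20:00: 10:50–12:50, 13:20–14:00, 14:10–14:50, 17:30–20:00.
Zara ∩ Quinn: 10:50–11:25, 14:20–14:50, 17:30–18:00.
Common window lengths: 35, 30, 30 min; longest is 35.

35 minutes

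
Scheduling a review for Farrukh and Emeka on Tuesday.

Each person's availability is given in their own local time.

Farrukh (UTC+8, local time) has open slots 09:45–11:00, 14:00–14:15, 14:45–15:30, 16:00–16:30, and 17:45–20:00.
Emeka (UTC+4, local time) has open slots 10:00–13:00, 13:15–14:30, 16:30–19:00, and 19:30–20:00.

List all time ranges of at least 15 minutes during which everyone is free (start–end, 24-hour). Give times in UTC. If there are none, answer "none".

Farrukh → UTC: 01:45–03:00, 06:00–06:15, 06:45–07:30, 08:00–08:30, 09:45–12:00.
Emeka → UTC: 06:00–09:00, 09:15–10:30, 12:30–15:00, 15:30–16:00.
Farrukh ∩ Emeka: 06:00–06:15, 06:45–07:30, 08:00–08:30, 09:45–10:30.
Windows ≥ 15 min: 06:00–06:15, 06:45–07:30, 08:00–08:30, 09:45–10:30.

06:00–06:15, 06:45–07:30, 08:00–08:30, 09:45–10:30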